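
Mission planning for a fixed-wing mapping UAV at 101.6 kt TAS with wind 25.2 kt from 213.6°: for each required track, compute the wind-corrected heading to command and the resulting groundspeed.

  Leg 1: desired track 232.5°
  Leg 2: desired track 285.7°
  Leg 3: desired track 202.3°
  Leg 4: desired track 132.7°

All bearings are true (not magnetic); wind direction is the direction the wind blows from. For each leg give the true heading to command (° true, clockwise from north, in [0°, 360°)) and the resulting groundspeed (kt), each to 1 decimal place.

Leg 1: heading=227.9°, groundspeed=77.4 kt
Leg 2: heading=272.0°, groundspeed=91.0 kt
Leg 3: heading=205.1°, groundspeed=76.8 kt
Leg 4: heading=146.9°, groundspeed=94.5 kt

Leg 1: desired track 232.5°; wind correction -4.6° → command heading 227.9°, groundspeed 77.4 kt
Leg 2: desired track 285.7°; wind correction -13.7° → command heading 272.0°, groundspeed 91.0 kt
Leg 3: desired track 202.3°; wind correction +2.8° → command heading 205.1°, groundspeed 76.8 kt
Leg 4: desired track 132.7°; wind correction +14.2° → command heading 146.9°, groundspeed 94.5 kt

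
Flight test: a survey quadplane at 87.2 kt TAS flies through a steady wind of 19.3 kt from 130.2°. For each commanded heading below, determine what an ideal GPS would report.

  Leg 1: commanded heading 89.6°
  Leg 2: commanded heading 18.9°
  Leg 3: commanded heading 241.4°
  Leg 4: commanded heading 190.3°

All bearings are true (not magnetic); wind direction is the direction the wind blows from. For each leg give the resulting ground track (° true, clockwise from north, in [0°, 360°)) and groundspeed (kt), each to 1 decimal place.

Leg 1: heading 89.6°; drift -9.8° → track 79.8°, groundspeed 73.6 kt
Leg 2: heading 18.9°; drift -10.8° → track 8.1°, groundspeed 95.9 kt
Leg 3: heading 241.4°; drift +10.8° → track 252.2°, groundspeed 95.9 kt
Leg 4: heading 190.3°; drift +12.2° → track 202.5°, groundspeed 79.4 kt

Leg 1: track=79.8°, groundspeed=73.6 kt
Leg 2: track=8.1°, groundspeed=95.9 kt
Leg 3: track=252.2°, groundspeed=95.9 kt
Leg 4: track=202.5°, groundspeed=79.4 kt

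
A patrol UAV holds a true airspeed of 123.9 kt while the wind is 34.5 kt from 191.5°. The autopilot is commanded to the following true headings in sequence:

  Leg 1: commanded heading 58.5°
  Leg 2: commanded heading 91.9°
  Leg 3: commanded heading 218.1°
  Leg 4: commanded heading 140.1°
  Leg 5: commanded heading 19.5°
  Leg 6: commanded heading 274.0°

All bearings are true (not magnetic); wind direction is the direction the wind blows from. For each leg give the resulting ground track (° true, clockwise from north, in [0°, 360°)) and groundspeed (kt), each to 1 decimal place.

Leg 1: heading 58.5°; drift -9.7° → track 48.8°, groundspeed 149.6 kt
Leg 2: heading 91.9°; drift -14.7° → track 77.2°, groundspeed 134.0 kt
Leg 3: heading 218.1°; drift +9.4° → track 227.5°, groundspeed 94.3 kt
Leg 4: heading 140.1°; drift -14.8° → track 125.3°, groundspeed 105.9 kt
Leg 5: heading 19.5°; drift -1.7° → track 17.8°, groundspeed 158.1 kt
Leg 6: heading 274.0°; drift +16.0° → track 290.0°, groundspeed 124.2 kt

Leg 1: track=48.8°, groundspeed=149.6 kt
Leg 2: track=77.2°, groundspeed=134.0 kt
Leg 3: track=227.5°, groundspeed=94.3 kt
Leg 4: track=125.3°, groundspeed=105.9 kt
Leg 5: track=17.8°, groundspeed=158.1 kt
Leg 6: track=290.0°, groundspeed=124.2 kt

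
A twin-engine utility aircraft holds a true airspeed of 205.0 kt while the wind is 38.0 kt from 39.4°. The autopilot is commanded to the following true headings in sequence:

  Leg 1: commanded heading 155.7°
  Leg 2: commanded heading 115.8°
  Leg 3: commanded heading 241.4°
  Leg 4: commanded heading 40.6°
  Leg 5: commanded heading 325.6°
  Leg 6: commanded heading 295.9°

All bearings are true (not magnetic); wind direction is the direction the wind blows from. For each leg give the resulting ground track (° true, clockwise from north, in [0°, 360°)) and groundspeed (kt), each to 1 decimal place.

Leg 1: heading 155.7°; drift +8.7° → track 164.4°, groundspeed 224.4 kt
Leg 2: heading 115.8°; drift +10.7° → track 126.5°, groundspeed 199.5 kt
Leg 3: heading 241.4°; drift -3.4° → track 238.0°, groundspeed 240.7 kt
Leg 4: heading 40.6°; drift +0.3° → track 40.9°, groundspeed 167.0 kt
Leg 5: heading 325.6°; drift -10.6° → track 315.0°, groundspeed 197.8 kt
Leg 6: heading 295.9°; drift -9.8° → track 286.1°, groundspeed 217.0 kt

Leg 1: track=164.4°, groundspeed=224.4 kt
Leg 2: track=126.5°, groundspeed=199.5 kt
Leg 3: track=238.0°, groundspeed=240.7 kt
Leg 4: track=40.9°, groundspeed=167.0 kt
Leg 5: track=315.0°, groundspeed=197.8 kt
Leg 6: track=286.1°, groundspeed=217.0 kt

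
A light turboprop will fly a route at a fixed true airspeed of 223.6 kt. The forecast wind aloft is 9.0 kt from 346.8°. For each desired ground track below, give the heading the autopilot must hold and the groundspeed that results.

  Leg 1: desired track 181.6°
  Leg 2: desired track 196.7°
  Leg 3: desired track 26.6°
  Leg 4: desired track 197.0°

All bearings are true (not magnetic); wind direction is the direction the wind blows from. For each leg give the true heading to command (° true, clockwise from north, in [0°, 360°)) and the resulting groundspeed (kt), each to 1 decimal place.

Leg 1: desired track 181.6°; wind correction +0.6° → command heading 182.2°, groundspeed 232.3 kt
Leg 2: desired track 196.7°; wind correction +1.1° → command heading 197.8°, groundspeed 231.4 kt
Leg 3: desired track 26.6°; wind correction -1.5° → command heading 25.1°, groundspeed 216.6 kt
Leg 4: desired track 197.0°; wind correction +1.2° → command heading 198.2°, groundspeed 231.3 kt

Leg 1: heading=182.2°, groundspeed=232.3 kt
Leg 2: heading=197.8°, groundspeed=231.4 kt
Leg 3: heading=25.1°, groundspeed=216.6 kt
Leg 4: heading=198.2°, groundspeed=231.3 kt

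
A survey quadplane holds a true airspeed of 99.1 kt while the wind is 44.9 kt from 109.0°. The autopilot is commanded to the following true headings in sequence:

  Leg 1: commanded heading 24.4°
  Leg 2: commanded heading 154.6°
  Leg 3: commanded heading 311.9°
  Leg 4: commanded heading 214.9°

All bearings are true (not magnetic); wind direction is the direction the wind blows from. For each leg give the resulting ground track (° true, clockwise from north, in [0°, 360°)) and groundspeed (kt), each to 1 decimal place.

Leg 1: track=359.2°, groundspeed=104.9 kt
Leg 2: track=180.0°, groundspeed=74.9 kt
Leg 3: track=304.8°, groundspeed=141.5 kt
Leg 4: track=236.1°, groundspeed=119.5 kt

Leg 1: heading 24.4°; drift -25.2° → track 359.2°, groundspeed 104.9 kt
Leg 2: heading 154.6°; drift +25.4° → track 180.0°, groundspeed 74.9 kt
Leg 3: heading 311.9°; drift -7.1° → track 304.8°, groundspeed 141.5 kt
Leg 4: heading 214.9°; drift +21.2° → track 236.1°, groundspeed 119.5 kt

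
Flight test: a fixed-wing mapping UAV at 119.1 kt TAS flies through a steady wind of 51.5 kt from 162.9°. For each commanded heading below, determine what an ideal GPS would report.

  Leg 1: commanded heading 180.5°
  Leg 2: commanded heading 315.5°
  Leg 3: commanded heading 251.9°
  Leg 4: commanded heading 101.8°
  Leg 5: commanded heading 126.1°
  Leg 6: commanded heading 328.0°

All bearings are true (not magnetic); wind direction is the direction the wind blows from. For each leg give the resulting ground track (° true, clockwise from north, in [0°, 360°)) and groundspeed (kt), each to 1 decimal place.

Leg 1: track=193.0°, groundspeed=71.7 kt
Leg 2: track=323.7°, groundspeed=166.5 kt
Leg 3: track=275.4°, groundspeed=128.9 kt
Leg 4: track=76.2°, groundspeed=104.4 kt
Leg 5: track=104.5°, groundspeed=83.8 kt
Leg 6: track=332.5°, groundspeed=169.4 kt

Leg 1: heading 180.5°; drift +12.5° → track 193.0°, groundspeed 71.7 kt
Leg 2: heading 315.5°; drift +8.2° → track 323.7°, groundspeed 166.5 kt
Leg 3: heading 251.9°; drift +23.5° → track 275.4°, groundspeed 128.9 kt
Leg 4: heading 101.8°; drift -25.6° → track 76.2°, groundspeed 104.4 kt
Leg 5: heading 126.1°; drift -21.6° → track 104.5°, groundspeed 83.8 kt
Leg 6: heading 328.0°; drift +4.5° → track 332.5°, groundspeed 169.4 kt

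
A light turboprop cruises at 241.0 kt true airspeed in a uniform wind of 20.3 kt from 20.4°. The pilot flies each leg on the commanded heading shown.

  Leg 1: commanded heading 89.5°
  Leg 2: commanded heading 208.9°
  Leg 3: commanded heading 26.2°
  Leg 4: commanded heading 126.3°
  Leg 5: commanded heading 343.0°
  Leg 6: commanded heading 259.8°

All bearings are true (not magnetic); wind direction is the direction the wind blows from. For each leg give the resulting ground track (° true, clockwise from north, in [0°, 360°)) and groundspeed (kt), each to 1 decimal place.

Leg 1: track=94.1°, groundspeed=234.5 kt
Leg 2: track=208.2°, groundspeed=261.1 kt
Leg 3: track=26.7°, groundspeed=220.8 kt
Leg 4: track=130.8°, groundspeed=247.3 kt
Leg 5: track=339.9°, groundspeed=225.2 kt
Leg 6: track=255.8°, groundspeed=251.9 kt

Leg 1: heading 89.5°; drift +4.6° → track 94.1°, groundspeed 234.5 kt
Leg 2: heading 208.9°; drift -0.7° → track 208.2°, groundspeed 261.1 kt
Leg 3: heading 26.2°; drift +0.5° → track 26.7°, groundspeed 220.8 kt
Leg 4: heading 126.3°; drift +4.5° → track 130.8°, groundspeed 247.3 kt
Leg 5: heading 343.0°; drift -3.1° → track 339.9°, groundspeed 225.2 kt
Leg 6: heading 259.8°; drift -4.0° → track 255.8°, groundspeed 251.9 kt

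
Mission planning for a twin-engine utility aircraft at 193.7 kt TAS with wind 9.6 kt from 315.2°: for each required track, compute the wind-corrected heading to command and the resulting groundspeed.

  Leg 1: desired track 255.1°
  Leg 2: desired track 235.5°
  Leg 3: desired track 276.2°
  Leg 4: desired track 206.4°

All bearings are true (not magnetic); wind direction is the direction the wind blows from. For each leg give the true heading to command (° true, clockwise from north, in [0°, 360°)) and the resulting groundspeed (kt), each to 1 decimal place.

Leg 1: desired track 255.1°; wind correction +2.5° → command heading 257.6°, groundspeed 188.7 kt
Leg 2: desired track 235.5°; wind correction +2.8° → command heading 238.3°, groundspeed 191.8 kt
Leg 3: desired track 276.2°; wind correction +1.8° → command heading 278.0°, groundspeed 186.1 kt
Leg 4: desired track 206.4°; wind correction +2.7° → command heading 209.1°, groundspeed 196.6 kt

Leg 1: heading=257.6°, groundspeed=188.7 kt
Leg 2: heading=238.3°, groundspeed=191.8 kt
Leg 3: heading=278.0°, groundspeed=186.1 kt
Leg 4: heading=209.1°, groundspeed=196.6 kt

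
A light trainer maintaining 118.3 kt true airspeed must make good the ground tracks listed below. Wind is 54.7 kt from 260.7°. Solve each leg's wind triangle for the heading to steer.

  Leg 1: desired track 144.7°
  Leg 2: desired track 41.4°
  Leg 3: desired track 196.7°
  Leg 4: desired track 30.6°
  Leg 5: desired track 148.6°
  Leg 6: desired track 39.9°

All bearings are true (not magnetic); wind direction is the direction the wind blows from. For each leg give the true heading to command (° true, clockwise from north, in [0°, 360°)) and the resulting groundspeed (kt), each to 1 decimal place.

Leg 1: heading=169.3°, groundspeed=131.6 kt
Leg 2: heading=24.4°, groundspeed=155.4 kt
Leg 3: heading=221.3°, groundspeed=83.6 kt
Leg 4: heading=9.8°, groundspeed=145.7 kt
Leg 5: heading=174.0°, groundspeed=127.5 kt
Leg 6: heading=22.3°, groundspeed=154.2 kt

Leg 1: desired track 144.7°; wind correction +24.6° → command heading 169.3°, groundspeed 131.6 kt
Leg 2: desired track 41.4°; wind correction -17.0° → command heading 24.4°, groundspeed 155.4 kt
Leg 3: desired track 196.7°; wind correction +24.6° → command heading 221.3°, groundspeed 83.6 kt
Leg 4: desired track 30.6°; wind correction -20.8° → command heading 9.8°, groundspeed 145.7 kt
Leg 5: desired track 148.6°; wind correction +25.4° → command heading 174.0°, groundspeed 127.5 kt
Leg 6: desired track 39.9°; wind correction -17.6° → command heading 22.3°, groundspeed 154.2 kt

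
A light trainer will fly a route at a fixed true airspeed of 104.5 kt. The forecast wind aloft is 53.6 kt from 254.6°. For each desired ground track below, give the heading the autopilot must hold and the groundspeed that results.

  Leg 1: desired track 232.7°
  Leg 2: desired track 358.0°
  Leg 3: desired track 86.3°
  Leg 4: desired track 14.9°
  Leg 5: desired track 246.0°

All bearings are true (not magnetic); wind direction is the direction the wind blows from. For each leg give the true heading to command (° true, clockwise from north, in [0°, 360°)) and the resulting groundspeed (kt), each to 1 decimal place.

Leg 1: heading=243.7°, groundspeed=52.8 kt
Leg 2: heading=328.1°, groundspeed=103.0 kt
Leg 3: heading=92.3°, groundspeed=156.4 kt
Leg 4: heading=348.6°, groundspeed=120.7 kt
Leg 5: heading=250.4°, groundspeed=51.2 kt

Leg 1: desired track 232.7°; wind correction +11.0° → command heading 243.7°, groundspeed 52.8 kt
Leg 2: desired track 358.0°; wind correction -29.9° → command heading 328.1°, groundspeed 103.0 kt
Leg 3: desired track 86.3°; wind correction +6.0° → command heading 92.3°, groundspeed 156.4 kt
Leg 4: desired track 14.9°; wind correction -26.3° → command heading 348.6°, groundspeed 120.7 kt
Leg 5: desired track 246.0°; wind correction +4.4° → command heading 250.4°, groundspeed 51.2 kt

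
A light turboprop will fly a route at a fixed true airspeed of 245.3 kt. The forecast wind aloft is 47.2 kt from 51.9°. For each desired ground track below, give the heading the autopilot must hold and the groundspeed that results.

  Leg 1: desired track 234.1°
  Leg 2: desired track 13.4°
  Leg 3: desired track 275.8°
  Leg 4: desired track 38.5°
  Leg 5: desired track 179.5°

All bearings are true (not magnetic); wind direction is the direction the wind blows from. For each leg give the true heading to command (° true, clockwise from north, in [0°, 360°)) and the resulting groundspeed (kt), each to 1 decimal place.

Leg 1: desired track 234.1°; wind correction +0.4° → command heading 234.5°, groundspeed 292.5 kt
Leg 2: desired track 13.4°; wind correction +6.9° → command heading 20.3°, groundspeed 206.6 kt
Leg 3: desired track 275.8°; wind correction +7.7° → command heading 283.5°, groundspeed 277.1 kt
Leg 4: desired track 38.5°; wind correction +2.6° → command heading 41.1°, groundspeed 199.1 kt
Leg 5: desired track 179.5°; wind correction -8.8° → command heading 170.7°, groundspeed 271.2 kt

Leg 1: heading=234.5°, groundspeed=292.5 kt
Leg 2: heading=20.3°, groundspeed=206.6 kt
Leg 3: heading=283.5°, groundspeed=277.1 kt
Leg 4: heading=41.1°, groundspeed=199.1 kt
Leg 5: heading=170.7°, groundspeed=271.2 kt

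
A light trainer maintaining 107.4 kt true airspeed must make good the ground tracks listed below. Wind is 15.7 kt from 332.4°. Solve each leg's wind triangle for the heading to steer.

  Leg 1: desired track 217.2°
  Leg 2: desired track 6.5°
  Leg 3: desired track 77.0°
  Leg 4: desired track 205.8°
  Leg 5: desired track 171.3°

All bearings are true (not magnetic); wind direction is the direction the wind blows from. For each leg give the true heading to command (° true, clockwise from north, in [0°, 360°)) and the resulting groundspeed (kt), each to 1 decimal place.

Leg 1: desired track 217.2°; wind correction +7.6° → command heading 224.8°, groundspeed 113.1 kt
Leg 2: desired track 6.5°; wind correction -4.7° → command heading 1.8°, groundspeed 94.0 kt
Leg 3: desired track 77.0°; wind correction -8.1° → command heading 68.9°, groundspeed 110.3 kt
Leg 4: desired track 205.8°; wind correction +6.7° → command heading 212.5°, groundspeed 116.0 kt
Leg 5: desired track 171.3°; wind correction +2.7° → command heading 174.0°, groundspeed 122.1 kt

Leg 1: heading=224.8°, groundspeed=113.1 kt
Leg 2: heading=1.8°, groundspeed=94.0 kt
Leg 3: heading=68.9°, groundspeed=110.3 kt
Leg 4: heading=212.5°, groundspeed=116.0 kt
Leg 5: heading=174.0°, groundspeed=122.1 kt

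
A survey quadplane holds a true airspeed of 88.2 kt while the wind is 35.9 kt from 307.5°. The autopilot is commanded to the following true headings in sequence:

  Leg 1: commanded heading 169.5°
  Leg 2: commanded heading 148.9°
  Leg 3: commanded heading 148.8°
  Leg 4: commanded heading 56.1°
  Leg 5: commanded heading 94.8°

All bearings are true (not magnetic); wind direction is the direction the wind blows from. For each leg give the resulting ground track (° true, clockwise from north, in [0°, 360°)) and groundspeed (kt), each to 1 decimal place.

Leg 1: track=157.7°, groundspeed=117.4 kt
Leg 2: track=142.8°, groundspeed=122.3 kt
Leg 3: track=142.7°, groundspeed=122.3 kt
Leg 4: track=75.0°, groundspeed=105.3 kt
Leg 5: track=104.1°, groundspeed=120.0 kt

Leg 1: heading 169.5°; drift -11.8° → track 157.7°, groundspeed 117.4 kt
Leg 2: heading 148.9°; drift -6.1° → track 142.8°, groundspeed 122.3 kt
Leg 3: heading 148.8°; drift -6.1° → track 142.7°, groundspeed 122.3 kt
Leg 4: heading 56.1°; drift +18.9° → track 75.0°, groundspeed 105.3 kt
Leg 5: heading 94.8°; drift +9.3° → track 104.1°, groundspeed 120.0 kt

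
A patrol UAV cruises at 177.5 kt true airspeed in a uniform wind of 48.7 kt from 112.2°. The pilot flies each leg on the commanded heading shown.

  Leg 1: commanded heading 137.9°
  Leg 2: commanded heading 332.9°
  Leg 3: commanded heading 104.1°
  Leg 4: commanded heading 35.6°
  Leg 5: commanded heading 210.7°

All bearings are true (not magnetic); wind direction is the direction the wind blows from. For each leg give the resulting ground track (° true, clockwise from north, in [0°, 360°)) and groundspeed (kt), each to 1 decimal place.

Leg 1: track=146.9°, groundspeed=135.3 kt
Leg 2: track=324.5°, groundspeed=216.8 kt
Leg 3: track=101.1°, groundspeed=129.5 kt
Leg 4: track=19.7°, groundspeed=172.8 kt
Leg 5: track=225.3°, groundspeed=190.9 kt

Leg 1: heading 137.9°; drift +9.0° → track 146.9°, groundspeed 135.3 kt
Leg 2: heading 332.9°; drift -8.4° → track 324.5°, groundspeed 216.8 kt
Leg 3: heading 104.1°; drift -3.0° → track 101.1°, groundspeed 129.5 kt
Leg 4: heading 35.6°; drift -15.9° → track 19.7°, groundspeed 172.8 kt
Leg 5: heading 210.7°; drift +14.6° → track 225.3°, groundspeed 190.9 kt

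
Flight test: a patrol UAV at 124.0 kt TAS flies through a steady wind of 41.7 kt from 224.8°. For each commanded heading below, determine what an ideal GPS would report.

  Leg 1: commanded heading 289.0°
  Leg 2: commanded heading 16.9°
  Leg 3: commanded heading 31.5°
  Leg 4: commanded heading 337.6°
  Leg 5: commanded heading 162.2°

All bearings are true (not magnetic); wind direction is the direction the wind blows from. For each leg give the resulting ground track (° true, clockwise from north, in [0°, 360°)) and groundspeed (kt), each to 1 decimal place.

Leg 1: heading 289.0°; drift +19.5° → track 308.5°, groundspeed 112.3 kt
Leg 2: heading 16.9°; drift +6.9° → track 23.8°, groundspeed 162.0 kt
Leg 3: heading 31.5°; drift +3.3° → track 34.8°, groundspeed 164.9 kt
Leg 4: heading 337.6°; drift +15.3° → track 352.9°, groundspeed 145.3 kt
Leg 5: heading 162.2°; drift -19.5° → track 142.7°, groundspeed 111.2 kt

Leg 1: track=308.5°, groundspeed=112.3 kt
Leg 2: track=23.8°, groundspeed=162.0 kt
Leg 3: track=34.8°, groundspeed=164.9 kt
Leg 4: track=352.9°, groundspeed=145.3 kt
Leg 5: track=142.7°, groundspeed=111.2 kt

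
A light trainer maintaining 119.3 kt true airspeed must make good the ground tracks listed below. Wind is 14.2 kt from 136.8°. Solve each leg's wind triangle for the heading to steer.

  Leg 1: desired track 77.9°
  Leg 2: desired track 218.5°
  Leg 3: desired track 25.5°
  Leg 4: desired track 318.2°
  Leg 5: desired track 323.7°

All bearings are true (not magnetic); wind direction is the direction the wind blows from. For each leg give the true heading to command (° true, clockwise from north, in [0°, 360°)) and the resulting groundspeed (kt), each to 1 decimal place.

Leg 1: heading=83.7°, groundspeed=111.3 kt
Leg 2: heading=211.7°, groundspeed=116.4 kt
Leg 3: heading=31.9°, groundspeed=123.7 kt
Leg 4: heading=318.4°, groundspeed=133.5 kt
Leg 5: heading=324.5°, groundspeed=133.4 kt

Leg 1: desired track 77.9°; wind correction +5.8° → command heading 83.7°, groundspeed 111.3 kt
Leg 2: desired track 218.5°; wind correction -6.8° → command heading 211.7°, groundspeed 116.4 kt
Leg 3: desired track 25.5°; wind correction +6.4° → command heading 31.9°, groundspeed 123.7 kt
Leg 4: desired track 318.2°; wind correction +0.2° → command heading 318.4°, groundspeed 133.5 kt
Leg 5: desired track 323.7°; wind correction +0.8° → command heading 324.5°, groundspeed 133.4 kt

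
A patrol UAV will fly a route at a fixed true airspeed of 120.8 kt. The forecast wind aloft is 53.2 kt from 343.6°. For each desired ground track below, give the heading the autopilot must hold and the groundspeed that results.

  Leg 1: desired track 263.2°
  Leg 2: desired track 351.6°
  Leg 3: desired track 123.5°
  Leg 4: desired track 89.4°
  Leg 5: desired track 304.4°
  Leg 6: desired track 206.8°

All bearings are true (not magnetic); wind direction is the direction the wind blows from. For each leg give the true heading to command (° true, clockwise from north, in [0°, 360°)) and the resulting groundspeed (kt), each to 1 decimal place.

Leg 1: heading=288.9°, groundspeed=99.9 kt
Leg 2: heading=348.1°, groundspeed=67.9 kt
Leg 3: heading=107.0°, groundspeed=156.5 kt
Leg 4: heading=64.3°, groundspeed=123.9 kt
Leg 5: heading=320.6°, groundspeed=74.8 kt
Leg 6: heading=224.3°, groundspeed=154.0 kt

Leg 1: desired track 263.2°; wind correction +25.7° → command heading 288.9°, groundspeed 99.9 kt
Leg 2: desired track 351.6°; wind correction -3.5° → command heading 348.1°, groundspeed 67.9 kt
Leg 3: desired track 123.5°; wind correction -16.5° → command heading 107.0°, groundspeed 156.5 kt
Leg 4: desired track 89.4°; wind correction -25.1° → command heading 64.3°, groundspeed 123.9 kt
Leg 5: desired track 304.4°; wind correction +16.2° → command heading 320.6°, groundspeed 74.8 kt
Leg 6: desired track 206.8°; wind correction +17.5° → command heading 224.3°, groundspeed 154.0 kt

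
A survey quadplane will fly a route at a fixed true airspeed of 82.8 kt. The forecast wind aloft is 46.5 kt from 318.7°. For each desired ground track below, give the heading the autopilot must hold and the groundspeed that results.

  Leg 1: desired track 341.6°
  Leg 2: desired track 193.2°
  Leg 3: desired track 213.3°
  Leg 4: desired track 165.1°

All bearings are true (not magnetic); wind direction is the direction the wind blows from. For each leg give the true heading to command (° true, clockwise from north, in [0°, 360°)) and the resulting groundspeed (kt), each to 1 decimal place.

Leg 1: heading=329.0°, groundspeed=38.0 kt
Leg 2: heading=220.4°, groundspeed=100.6 kt
Leg 3: heading=246.1°, groundspeed=82.0 kt
Leg 4: heading=179.6°, groundspeed=121.8 kt

Leg 1: desired track 341.6°; wind correction -12.6° → command heading 329.0°, groundspeed 38.0 kt
Leg 2: desired track 193.2°; wind correction +27.2° → command heading 220.4°, groundspeed 100.6 kt
Leg 3: desired track 213.3°; wind correction +32.8° → command heading 246.1°, groundspeed 82.0 kt
Leg 4: desired track 165.1°; wind correction +14.5° → command heading 179.6°, groundspeed 121.8 kt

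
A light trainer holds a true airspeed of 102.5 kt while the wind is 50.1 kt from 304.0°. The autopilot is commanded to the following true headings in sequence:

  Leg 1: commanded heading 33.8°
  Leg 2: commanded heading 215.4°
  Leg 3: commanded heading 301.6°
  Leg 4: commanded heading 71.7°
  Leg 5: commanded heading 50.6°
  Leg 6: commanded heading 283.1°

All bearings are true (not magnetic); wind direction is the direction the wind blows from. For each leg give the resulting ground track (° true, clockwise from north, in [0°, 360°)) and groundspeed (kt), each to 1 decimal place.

Leg 1: heading 33.8°; drift +26.1° → track 59.9°, groundspeed 113.9 kt
Leg 2: heading 215.4°; drift -26.3° → track 189.1°, groundspeed 113.0 kt
Leg 3: heading 301.6°; drift -2.3° → track 299.3°, groundspeed 52.5 kt
Leg 4: heading 71.7°; drift +16.6° → track 88.3°, groundspeed 138.9 kt
Leg 5: heading 50.6°; drift +22.3° → track 72.9°, groundspeed 126.3 kt
Leg 6: heading 283.1°; drift -17.8° → track 265.3°, groundspeed 58.5 kt

Leg 1: track=59.9°, groundspeed=113.9 kt
Leg 2: track=189.1°, groundspeed=113.0 kt
Leg 3: track=299.3°, groundspeed=52.5 kt
Leg 4: track=88.3°, groundspeed=138.9 kt
Leg 5: track=72.9°, groundspeed=126.3 kt
Leg 6: track=265.3°, groundspeed=58.5 kt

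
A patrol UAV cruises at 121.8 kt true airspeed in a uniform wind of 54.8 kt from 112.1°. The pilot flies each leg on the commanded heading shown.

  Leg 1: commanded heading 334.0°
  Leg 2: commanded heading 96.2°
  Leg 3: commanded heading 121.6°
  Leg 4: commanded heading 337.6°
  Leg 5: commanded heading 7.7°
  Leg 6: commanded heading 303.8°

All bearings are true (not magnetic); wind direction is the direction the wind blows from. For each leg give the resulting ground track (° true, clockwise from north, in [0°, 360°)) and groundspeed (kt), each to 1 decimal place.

Leg 1: track=321.3°, groundspeed=166.7 kt
Leg 2: track=83.9°, groundspeed=70.7 kt
Leg 3: track=129.2°, groundspeed=68.4 kt
Leg 4: track=323.9°, groundspeed=164.9 kt
Leg 5: track=346.3°, groundspeed=145.5 kt
Leg 6: track=300.2°, groundspeed=175.8 kt

Leg 1: heading 334.0°; drift -12.7° → track 321.3°, groundspeed 166.7 kt
Leg 2: heading 96.2°; drift -12.3° → track 83.9°, groundspeed 70.7 kt
Leg 3: heading 121.6°; drift +7.6° → track 129.2°, groundspeed 68.4 kt
Leg 4: heading 337.6°; drift -13.7° → track 323.9°, groundspeed 164.9 kt
Leg 5: heading 7.7°; drift -21.4° → track 346.3°, groundspeed 145.5 kt
Leg 6: heading 303.8°; drift -3.6° → track 300.2°, groundspeed 175.8 kt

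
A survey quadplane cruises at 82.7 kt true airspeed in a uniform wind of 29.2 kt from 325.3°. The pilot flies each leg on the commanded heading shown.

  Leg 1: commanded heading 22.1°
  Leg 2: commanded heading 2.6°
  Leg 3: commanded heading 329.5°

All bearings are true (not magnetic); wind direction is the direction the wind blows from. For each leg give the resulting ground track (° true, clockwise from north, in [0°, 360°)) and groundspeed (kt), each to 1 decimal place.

Leg 1: track=42.2°, groundspeed=71.0 kt
Leg 2: track=19.2°, groundspeed=62.0 kt
Leg 3: track=331.8°, groundspeed=53.6 kt

Leg 1: heading 22.1°; drift +20.1° → track 42.2°, groundspeed 71.0 kt
Leg 2: heading 2.6°; drift +16.6° → track 19.2°, groundspeed 62.0 kt
Leg 3: heading 329.5°; drift +2.3° → track 331.8°, groundspeed 53.6 kt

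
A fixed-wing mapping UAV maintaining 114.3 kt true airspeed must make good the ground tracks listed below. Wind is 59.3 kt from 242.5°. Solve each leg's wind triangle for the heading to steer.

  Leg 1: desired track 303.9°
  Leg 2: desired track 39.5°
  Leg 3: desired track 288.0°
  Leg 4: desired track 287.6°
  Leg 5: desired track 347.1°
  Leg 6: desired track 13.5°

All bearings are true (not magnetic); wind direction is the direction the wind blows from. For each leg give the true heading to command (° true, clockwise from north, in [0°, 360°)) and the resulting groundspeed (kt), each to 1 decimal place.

Leg 1: heading=276.8°, groundspeed=73.4 kt
Leg 2: heading=27.8°, groundspeed=166.5 kt
Leg 3: heading=266.3°, groundspeed=64.6 kt
Leg 4: heading=266.0°, groundspeed=64.4 kt
Leg 5: heading=317.0°, groundspeed=113.8 kt
Leg 6: heading=350.4°, groundspeed=144.1 kt

Leg 1: desired track 303.9°; wind correction -27.1° → command heading 276.8°, groundspeed 73.4 kt
Leg 2: desired track 39.5°; wind correction -11.7° → command heading 27.8°, groundspeed 166.5 kt
Leg 3: desired track 288.0°; wind correction -21.7° → command heading 266.3°, groundspeed 64.6 kt
Leg 4: desired track 287.6°; wind correction -21.6° → command heading 266.0°, groundspeed 64.4 kt
Leg 5: desired track 347.1°; wind correction -30.1° → command heading 317.0°, groundspeed 113.8 kt
Leg 6: desired track 13.5°; wind correction -23.1° → command heading 350.4°, groundspeed 144.1 kt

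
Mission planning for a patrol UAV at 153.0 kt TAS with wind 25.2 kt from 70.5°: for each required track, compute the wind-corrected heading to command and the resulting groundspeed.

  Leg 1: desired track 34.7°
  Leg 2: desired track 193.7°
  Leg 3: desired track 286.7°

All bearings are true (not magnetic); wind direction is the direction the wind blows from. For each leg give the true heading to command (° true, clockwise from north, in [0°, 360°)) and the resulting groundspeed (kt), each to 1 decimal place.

Leg 1: heading=40.2°, groundspeed=131.8 kt
Leg 2: heading=185.8°, groundspeed=165.3 kt
Leg 3: heading=292.3°, groundspeed=172.6 kt

Leg 1: desired track 34.7°; wind correction +5.5° → command heading 40.2°, groundspeed 131.8 kt
Leg 2: desired track 193.7°; wind correction -7.9° → command heading 185.8°, groundspeed 165.3 kt
Leg 3: desired track 286.7°; wind correction +5.6° → command heading 292.3°, groundspeed 172.6 kt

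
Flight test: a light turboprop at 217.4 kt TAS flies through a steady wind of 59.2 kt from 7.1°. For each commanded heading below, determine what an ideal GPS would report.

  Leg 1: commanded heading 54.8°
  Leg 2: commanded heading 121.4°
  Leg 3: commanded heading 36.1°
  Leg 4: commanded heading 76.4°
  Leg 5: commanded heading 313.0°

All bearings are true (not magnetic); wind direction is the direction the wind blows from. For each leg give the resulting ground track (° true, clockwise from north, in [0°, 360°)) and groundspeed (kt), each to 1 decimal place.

Leg 1: heading 54.8°; drift +13.9° → track 68.7°, groundspeed 182.9 kt
Leg 2: heading 121.4°; drift +12.6° → track 134.0°, groundspeed 247.7 kt
Leg 3: heading 36.1°; drift +9.8° → track 45.9°, groundspeed 168.1 kt
Leg 4: heading 76.4°; drift +15.7° → track 92.1°, groundspeed 204.1 kt
Leg 5: heading 313.0°; drift -14.7° → track 298.3°, groundspeed 188.9 kt

Leg 1: track=68.7°, groundspeed=182.9 kt
Leg 2: track=134.0°, groundspeed=247.7 kt
Leg 3: track=45.9°, groundspeed=168.1 kt
Leg 4: track=92.1°, groundspeed=204.1 kt
Leg 5: track=298.3°, groundspeed=188.9 kt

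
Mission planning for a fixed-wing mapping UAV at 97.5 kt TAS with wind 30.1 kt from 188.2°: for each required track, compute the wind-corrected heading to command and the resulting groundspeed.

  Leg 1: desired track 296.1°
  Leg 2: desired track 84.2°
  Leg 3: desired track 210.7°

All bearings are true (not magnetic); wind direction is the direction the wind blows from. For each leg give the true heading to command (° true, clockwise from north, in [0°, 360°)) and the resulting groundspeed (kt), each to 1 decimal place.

Leg 1: heading=279.0°, groundspeed=102.4 kt
Leg 2: heading=101.6°, groundspeed=100.3 kt
Leg 3: heading=203.9°, groundspeed=69.0 kt

Leg 1: desired track 296.1°; wind correction -17.1° → command heading 279.0°, groundspeed 102.4 kt
Leg 2: desired track 84.2°; wind correction +17.4° → command heading 101.6°, groundspeed 100.3 kt
Leg 3: desired track 210.7°; wind correction -6.8° → command heading 203.9°, groundspeed 69.0 kt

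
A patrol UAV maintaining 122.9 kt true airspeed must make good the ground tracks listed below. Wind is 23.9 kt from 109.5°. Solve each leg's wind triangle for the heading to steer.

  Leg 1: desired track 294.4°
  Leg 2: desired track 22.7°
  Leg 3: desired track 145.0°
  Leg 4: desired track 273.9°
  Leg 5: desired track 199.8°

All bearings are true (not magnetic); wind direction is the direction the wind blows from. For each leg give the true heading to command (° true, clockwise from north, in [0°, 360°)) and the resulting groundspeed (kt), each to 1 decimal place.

Leg 1: heading=295.4°, groundspeed=146.7 kt
Leg 2: heading=33.9°, groundspeed=119.2 kt
Leg 3: heading=138.5°, groundspeed=102.7 kt
Leg 4: heading=270.9°, groundspeed=145.8 kt
Leg 5: heading=188.6°, groundspeed=120.7 kt

Leg 1: desired track 294.4°; wind correction +1.0° → command heading 295.4°, groundspeed 146.7 kt
Leg 2: desired track 22.7°; wind correction +11.2° → command heading 33.9°, groundspeed 119.2 kt
Leg 3: desired track 145.0°; wind correction -6.5° → command heading 138.5°, groundspeed 102.7 kt
Leg 4: desired track 273.9°; wind correction -3.0° → command heading 270.9°, groundspeed 145.8 kt
Leg 5: desired track 199.8°; wind correction -11.2° → command heading 188.6°, groundspeed 120.7 kt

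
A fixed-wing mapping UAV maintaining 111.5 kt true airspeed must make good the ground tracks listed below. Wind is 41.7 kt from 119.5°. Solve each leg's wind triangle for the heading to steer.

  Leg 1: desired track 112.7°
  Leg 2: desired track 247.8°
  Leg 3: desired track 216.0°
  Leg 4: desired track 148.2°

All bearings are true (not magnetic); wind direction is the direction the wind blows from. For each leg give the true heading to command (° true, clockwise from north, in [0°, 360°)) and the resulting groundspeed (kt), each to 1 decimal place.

Leg 1: desired track 112.7°; wind correction +2.5° → command heading 115.2°, groundspeed 70.0 kt
Leg 2: desired track 247.8°; wind correction -17.1° → command heading 230.7°, groundspeed 132.4 kt
Leg 3: desired track 216.0°; wind correction -21.8° → command heading 194.2°, groundspeed 108.2 kt
Leg 4: desired track 148.2°; wind correction -10.3° → command heading 137.9°, groundspeed 73.1 kt

Leg 1: heading=115.2°, groundspeed=70.0 kt
Leg 2: heading=230.7°, groundspeed=132.4 kt
Leg 3: heading=194.2°, groundspeed=108.2 kt
Leg 4: heading=137.9°, groundspeed=73.1 kt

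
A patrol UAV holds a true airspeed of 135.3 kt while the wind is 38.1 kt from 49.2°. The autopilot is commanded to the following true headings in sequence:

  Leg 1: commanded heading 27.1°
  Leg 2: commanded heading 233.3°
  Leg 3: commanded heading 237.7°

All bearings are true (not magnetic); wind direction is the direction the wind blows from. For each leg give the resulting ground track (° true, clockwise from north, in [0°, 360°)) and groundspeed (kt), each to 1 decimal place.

Leg 1: heading 27.1°; drift -8.2° → track 18.9°, groundspeed 101.0 kt
Leg 2: heading 233.3°; drift -0.9° → track 232.4°, groundspeed 173.3 kt
Leg 3: heading 237.7°; drift -1.9° → track 235.8°, groundspeed 173.1 kt

Leg 1: track=18.9°, groundspeed=101.0 kt
Leg 2: track=232.4°, groundspeed=173.3 kt
Leg 3: track=235.8°, groundspeed=173.1 kt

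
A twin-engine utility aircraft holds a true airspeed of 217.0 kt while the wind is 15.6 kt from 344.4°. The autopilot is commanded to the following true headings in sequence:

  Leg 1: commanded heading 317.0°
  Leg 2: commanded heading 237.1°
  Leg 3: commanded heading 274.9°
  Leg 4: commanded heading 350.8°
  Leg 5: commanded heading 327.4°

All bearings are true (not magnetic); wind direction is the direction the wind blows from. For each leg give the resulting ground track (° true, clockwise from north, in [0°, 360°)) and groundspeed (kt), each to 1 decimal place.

Leg 1: track=315.0°, groundspeed=203.3 kt
Leg 2: track=233.3°, groundspeed=222.1 kt
Leg 3: track=270.9°, groundspeed=212.0 kt
Leg 4: track=351.3°, groundspeed=201.5 kt
Leg 5: track=326.1°, groundspeed=202.1 kt

Leg 1: heading 317.0°; drift -2.0° → track 315.0°, groundspeed 203.3 kt
Leg 2: heading 237.1°; drift -3.8° → track 233.3°, groundspeed 222.1 kt
Leg 3: heading 274.9°; drift -4.0° → track 270.9°, groundspeed 212.0 kt
Leg 4: heading 350.8°; drift +0.5° → track 351.3°, groundspeed 201.5 kt
Leg 5: heading 327.4°; drift -1.3° → track 326.1°, groundspeed 202.1 kt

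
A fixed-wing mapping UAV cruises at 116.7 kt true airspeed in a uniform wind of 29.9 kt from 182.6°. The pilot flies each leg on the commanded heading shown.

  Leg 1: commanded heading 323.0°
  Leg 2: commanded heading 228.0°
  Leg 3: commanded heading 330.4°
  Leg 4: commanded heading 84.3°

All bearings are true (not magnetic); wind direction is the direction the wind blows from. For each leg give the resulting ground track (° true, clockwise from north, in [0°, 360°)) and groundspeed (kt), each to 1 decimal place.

Leg 1: track=330.8°, groundspeed=141.0 kt
Leg 2: track=240.5°, groundspeed=98.0 kt
Leg 3: track=336.8°, groundspeed=142.9 kt
Leg 4: track=70.6°, groundspeed=124.6 kt

Leg 1: heading 323.0°; drift +7.8° → track 330.8°, groundspeed 141.0 kt
Leg 2: heading 228.0°; drift +12.5° → track 240.5°, groundspeed 98.0 kt
Leg 3: heading 330.4°; drift +6.4° → track 336.8°, groundspeed 142.9 kt
Leg 4: heading 84.3°; drift -13.7° → track 70.6°, groundspeed 124.6 kt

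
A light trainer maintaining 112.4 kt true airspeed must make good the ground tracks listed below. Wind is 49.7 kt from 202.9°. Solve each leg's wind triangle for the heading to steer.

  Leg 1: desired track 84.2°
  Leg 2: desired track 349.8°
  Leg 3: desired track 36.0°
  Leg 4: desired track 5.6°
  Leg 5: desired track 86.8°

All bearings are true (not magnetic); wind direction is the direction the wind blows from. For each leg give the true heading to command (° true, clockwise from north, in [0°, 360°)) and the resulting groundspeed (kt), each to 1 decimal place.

Leg 1: heading=107.0°, groundspeed=127.5 kt
Leg 2: heading=335.8°, groundspeed=150.7 kt
Leg 3: heading=41.8°, groundspeed=160.2 kt
Leg 4: heading=358.0°, groundspeed=158.9 kt
Leg 5: heading=110.2°, groundspeed=125.0 kt

Leg 1: desired track 84.2°; wind correction +22.8° → command heading 107.0°, groundspeed 127.5 kt
Leg 2: desired track 349.8°; wind correction -14.0° → command heading 335.8°, groundspeed 150.7 kt
Leg 3: desired track 36.0°; wind correction +5.8° → command heading 41.8°, groundspeed 160.2 kt
Leg 4: desired track 5.6°; wind correction -7.6° → command heading 358.0°, groundspeed 158.9 kt
Leg 5: desired track 86.8°; wind correction +23.4° → command heading 110.2°, groundspeed 125.0 kt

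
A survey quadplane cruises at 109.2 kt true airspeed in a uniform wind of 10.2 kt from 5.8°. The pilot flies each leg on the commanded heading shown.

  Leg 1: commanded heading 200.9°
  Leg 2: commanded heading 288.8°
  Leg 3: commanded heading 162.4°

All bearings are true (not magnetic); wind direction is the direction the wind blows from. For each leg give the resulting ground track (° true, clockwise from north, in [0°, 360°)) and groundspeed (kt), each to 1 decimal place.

Leg 1: track=199.6°, groundspeed=119.1 kt
Leg 2: track=283.5°, groundspeed=107.4 kt
Leg 3: track=164.4°, groundspeed=118.6 kt

Leg 1: heading 200.9°; drift -1.3° → track 199.6°, groundspeed 119.1 kt
Leg 2: heading 288.8°; drift -5.3° → track 283.5°, groundspeed 107.4 kt
Leg 3: heading 162.4°; drift +2.0° → track 164.4°, groundspeed 118.6 kt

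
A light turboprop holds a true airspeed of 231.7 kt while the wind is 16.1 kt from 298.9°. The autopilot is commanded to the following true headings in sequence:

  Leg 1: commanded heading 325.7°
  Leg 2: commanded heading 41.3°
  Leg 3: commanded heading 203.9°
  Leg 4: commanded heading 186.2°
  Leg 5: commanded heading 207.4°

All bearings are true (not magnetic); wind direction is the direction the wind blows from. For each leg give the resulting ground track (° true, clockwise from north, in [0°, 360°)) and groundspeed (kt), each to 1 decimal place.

Leg 1: track=327.6°, groundspeed=217.5 kt
Leg 2: track=45.1°, groundspeed=235.7 kt
Leg 3: track=200.0°, groundspeed=233.7 kt
Leg 4: track=182.6°, groundspeed=238.4 kt
Leg 5: track=203.4°, groundspeed=232.7 kt

Leg 1: heading 325.7°; drift +1.9° → track 327.6°, groundspeed 217.5 kt
Leg 2: heading 41.3°; drift +3.8° → track 45.1°, groundspeed 235.7 kt
Leg 3: heading 203.9°; drift -3.9° → track 200.0°, groundspeed 233.7 kt
Leg 4: heading 186.2°; drift -3.6° → track 182.6°, groundspeed 238.4 kt
Leg 5: heading 207.4°; drift -4.0° → track 203.4°, groundspeed 232.7 kt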